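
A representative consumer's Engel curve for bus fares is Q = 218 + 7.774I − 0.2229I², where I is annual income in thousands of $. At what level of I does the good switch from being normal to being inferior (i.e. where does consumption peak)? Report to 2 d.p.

17.44

dQ/dI = 7.774 − 0.4458I.
The good is inferior where dQ/dI < 0. Setting dQ/dI = 0 gives I = 7.774 / 0.4458 = 17.44.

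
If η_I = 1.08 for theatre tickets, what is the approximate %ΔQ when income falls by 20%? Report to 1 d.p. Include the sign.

-21.6%

%ΔQ ≈ η × %ΔI = 1.08 × (-20%) = -21.6%.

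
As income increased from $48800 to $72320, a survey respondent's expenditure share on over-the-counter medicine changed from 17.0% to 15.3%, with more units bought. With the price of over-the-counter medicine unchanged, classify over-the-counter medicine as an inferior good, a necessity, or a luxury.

Quantity rises but the budget share falls as income rises, so 0 < η < 1.

necessity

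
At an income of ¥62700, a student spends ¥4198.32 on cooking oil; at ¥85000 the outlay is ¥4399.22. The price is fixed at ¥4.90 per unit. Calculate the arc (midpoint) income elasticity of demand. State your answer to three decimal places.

With a constant price, Q₁ = 4198.32/4.90 = 856.800 and Q₂ = 4399.22/4.90 = 897.800 (equivalently, work directly with expenditure since P cancels).
Midpoint %ΔQ = (4399.22 − 4198.32)/4298.77 = 0.04673; midpoint %ΔI = (85000 − 62700)/73850 = 0.30196.
η = 0.04673 / 0.30196 = 0.155.

0.155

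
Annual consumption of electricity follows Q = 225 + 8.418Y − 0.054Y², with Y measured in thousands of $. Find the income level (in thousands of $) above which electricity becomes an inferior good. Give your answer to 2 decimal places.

dQ/dY = 8.418 − 0.108Y.
The good is inferior where dQ/dY < 0. Setting dQ/dY = 0 gives Y = 8.418 / 0.108 = 77.94.

77.94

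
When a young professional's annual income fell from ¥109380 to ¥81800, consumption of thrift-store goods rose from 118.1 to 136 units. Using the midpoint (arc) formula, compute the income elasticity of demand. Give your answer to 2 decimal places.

-0.49

ΔQ = 136 − 118.1 = 17.9; midpoint Q̄ = (118.1 + 136)/2 = 127.05.
ΔI = 81800 − 109380 = -27580; midpoint Ī = (109380 + 81800)/2 = 95590.
η = (ΔQ/Q̄) ÷ (ΔI/Ī) = (17.9/127.05) ÷ (-27580/95590) = -0.49.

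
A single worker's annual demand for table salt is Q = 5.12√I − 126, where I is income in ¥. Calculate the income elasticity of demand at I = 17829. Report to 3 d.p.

0.613

At I = 17829: Q = 557.649.
dQ/dI = 5.12/(2√I) = 0.0191724 at this income.
η = (dQ/dI)·(I/Q) = 0.0191724 × (17829/557.649) = 0.613.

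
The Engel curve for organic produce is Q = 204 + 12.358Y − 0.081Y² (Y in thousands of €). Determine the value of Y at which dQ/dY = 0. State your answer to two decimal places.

76.28

dQ/dY = 12.358 − 0.162Y.
The good is inferior where dQ/dY < 0. Setting dQ/dY = 0 gives Y = 12.358 / 0.162 = 76.28.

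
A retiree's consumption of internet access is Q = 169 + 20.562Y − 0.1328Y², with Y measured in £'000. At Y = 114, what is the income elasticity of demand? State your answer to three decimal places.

-1.407

At Y = 114: Q = 787.1992.
dQ/dY = 20.562 − 0.2656Y = -9.71640.
η = (dQ/dY)·(Y/Q) = -9.71640 × (114/787.1992) = -1.407.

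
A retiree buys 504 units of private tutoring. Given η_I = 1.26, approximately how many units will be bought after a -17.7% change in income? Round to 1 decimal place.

%ΔQ ≈ η × %ΔI = 1.26 × (-17.7%) = -22.302%.
New Q ≈ 504 × (1 − 0.22302) = 391.6.

391.6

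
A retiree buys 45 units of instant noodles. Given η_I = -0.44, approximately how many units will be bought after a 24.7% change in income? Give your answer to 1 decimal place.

%ΔQ ≈ η × %ΔI = -0.44 × 24.7% = -10.868%.
New Q ≈ 45 × (1 − 0.10868) = 40.1.

40.1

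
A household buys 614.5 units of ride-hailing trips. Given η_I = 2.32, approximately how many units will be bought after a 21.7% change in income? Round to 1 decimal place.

%ΔQ ≈ η × %ΔI = 2.32 × 21.7% = 50.344%.
New Q ≈ 614.5 × (1 + 0.50344) = 923.9.

923.9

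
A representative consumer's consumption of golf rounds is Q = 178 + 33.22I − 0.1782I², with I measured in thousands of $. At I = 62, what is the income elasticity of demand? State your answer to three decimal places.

0.444

At I = 62: Q = 1552.6392.
dQ/dI = 33.22 − 0.3564I = 11.12320.
η = (dQ/dI)·(I/Q) = 11.12320 × (62/1552.6392) = 0.444.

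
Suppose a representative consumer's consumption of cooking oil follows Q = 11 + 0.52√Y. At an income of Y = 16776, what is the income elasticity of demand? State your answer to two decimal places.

0.43

At Y = 16776: Q = 78.352.
dQ/dY = 0.52/(2√Y) = 0.00200738 at this income.
η = (dQ/dY)·(Y/Q) = 0.00200738 × (16776/78.352) = 0.43.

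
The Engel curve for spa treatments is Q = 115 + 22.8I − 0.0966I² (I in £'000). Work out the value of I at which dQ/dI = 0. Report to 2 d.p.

118.01

dQ/dI = 22.8 − 0.1932I.
The good is inferior where dQ/dI < 0. Setting dQ/dI = 0 gives I = 22.8 / 0.1932 = 118.01.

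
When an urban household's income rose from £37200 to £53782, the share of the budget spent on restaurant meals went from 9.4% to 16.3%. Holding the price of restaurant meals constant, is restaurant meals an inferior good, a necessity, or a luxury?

luxury

The budget share rises as income rises, so η > 1.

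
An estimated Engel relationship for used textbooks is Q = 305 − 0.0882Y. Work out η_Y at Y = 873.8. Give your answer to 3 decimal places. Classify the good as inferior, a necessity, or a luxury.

-0.338 (inferior good)

At Y = 873.8: Q = 227.931.
dQ/dY = −0.0882.
η = (dQ/dY)·(Y/Q) = -0.0882 × (873.8/227.931) = -0.338.
Since η < 0, the good is an inferior good.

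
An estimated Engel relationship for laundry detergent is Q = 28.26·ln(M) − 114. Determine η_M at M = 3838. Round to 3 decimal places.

0.237

At M = 3838: Q = 119.221.
dQ/dM = 28.26/M = 0.00736321 at this income.
η = (dQ/dM)·(M/Q) = 0.00736321 × (3838/119.221) = 0.237.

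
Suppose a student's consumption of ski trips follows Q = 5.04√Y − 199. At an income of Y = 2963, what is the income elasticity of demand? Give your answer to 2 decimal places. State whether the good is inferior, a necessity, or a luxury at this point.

At Y = 2963: Q = 75.345.
dQ/dY = 5.04/(2√Y) = 0.0462951 at this income.
η = (dQ/dY)·(Y/Q) = 0.0462951 × (2963/75.345) = 1.82.
Since η > 1, the good is a luxury.

1.82 (luxury)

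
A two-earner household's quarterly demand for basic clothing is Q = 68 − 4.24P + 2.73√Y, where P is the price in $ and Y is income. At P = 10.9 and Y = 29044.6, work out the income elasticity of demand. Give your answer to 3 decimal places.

0.478

At P = 10.9, Y = 29044.6: Q = 487.044.
Holding P constant, ∂Q/∂Y = 2.73/(2√Y) = 0.0080094.
η_Y = (∂Q/∂Y)·(Y/Q) = 0.0080094 × (29044.6/487.044) = 0.478.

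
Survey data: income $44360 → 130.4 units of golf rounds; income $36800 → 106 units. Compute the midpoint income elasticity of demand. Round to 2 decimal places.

1.11

ΔQ = 106 − 130.4 = -24.4; midpoint Q̄ = (130.4 + 106)/2 = 118.2.
ΔI = 36800 − 44360 = -7560; midpoint Ī = (44360 + 36800)/2 = 40580.
η = (ΔQ/Q̄) ÷ (ΔI/Ī) = (-24.4/118.2) ÷ (-7560/40580) = 1.11.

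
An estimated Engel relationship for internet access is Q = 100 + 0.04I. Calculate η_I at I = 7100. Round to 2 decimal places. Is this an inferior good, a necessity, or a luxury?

0.74 (necessity)

At I = 7100: Q = 384.000.
dQ/dI = 0.04.
η = (dQ/dI)·(I/Q) = 0.04 × (7100/384.000) = 0.74.
Since 0 < η < 1, the good is a necessity.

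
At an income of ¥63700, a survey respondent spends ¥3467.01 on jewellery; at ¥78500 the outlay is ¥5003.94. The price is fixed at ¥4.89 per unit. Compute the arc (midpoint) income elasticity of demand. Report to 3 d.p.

1.743

With a constant price, Q₁ = 3467.01/4.89 = 709.000 and Q₂ = 5003.94/4.89 = 1023.301 (equivalently, work directly with expenditure since P cancels).
Midpoint %ΔQ = (5003.94 − 3467.01)/4235.48 = 0.36287; midpoint %ΔI = (78500 − 63700)/71100 = 0.20816.
η = 0.36287 / 0.20816 = 1.743.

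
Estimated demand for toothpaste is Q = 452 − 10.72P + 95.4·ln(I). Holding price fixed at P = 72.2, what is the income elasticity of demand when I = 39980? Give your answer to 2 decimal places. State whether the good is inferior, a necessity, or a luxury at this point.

At P = 72.2, I = 39980: Q = 688.887.
Holding P constant, ∂Q/∂I = 95.4/I = 0.00238619.
η_I = (∂Q/∂I)·(I/Q) = 0.00238619 × (39980/688.887) = 0.14.
Since 0 < η < 1, this is a necessity.

0.14 (necessity)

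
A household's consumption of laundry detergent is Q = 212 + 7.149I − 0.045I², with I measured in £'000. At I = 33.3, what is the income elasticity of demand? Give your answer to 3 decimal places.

0.346

At I = 33.3: Q = 400.1617.
dQ/dI = 7.149 − 0.09I = 4.15200.
η = (dQ/dI)·(I/Q) = 4.15200 × (33.3/400.1617) = 0.346.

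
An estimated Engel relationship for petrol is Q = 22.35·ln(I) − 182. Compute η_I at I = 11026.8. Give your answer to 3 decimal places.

0.858

At I = 11026.8: Q = 26.036.
dQ/dI = 22.35/I = 0.00202688 at this income.
η = (dQ/dI)·(I/Q) = 0.00202688 × (11026.8/26.036) = 0.858.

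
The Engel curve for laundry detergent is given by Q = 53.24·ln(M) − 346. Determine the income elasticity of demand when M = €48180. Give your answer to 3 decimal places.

At M = 48180: Q = 228.071.
dQ/dM = 53.24/M = 0.00110502 at this income.
η = (dQ/dM)·(M/Q) = 0.00110502 × (48180/228.071) = 0.233.

0.233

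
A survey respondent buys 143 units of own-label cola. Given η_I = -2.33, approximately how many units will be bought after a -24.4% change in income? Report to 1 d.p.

224.3

%ΔQ ≈ η × %ΔI = -2.33 × (-24.4%) = 56.852%.
New Q ≈ 143 × (1 + 0.56852) = 224.3.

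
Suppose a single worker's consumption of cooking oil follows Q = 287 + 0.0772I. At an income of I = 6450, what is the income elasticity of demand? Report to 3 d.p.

0.634

At I = 6450: Q = 784.940.
dQ/dI = 0.0772.
η = (dQ/dI)·(I/Q) = 0.0772 × (6450/784.940) = 0.634.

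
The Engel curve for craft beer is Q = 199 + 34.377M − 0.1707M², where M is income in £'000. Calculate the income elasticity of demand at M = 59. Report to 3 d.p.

At M = 59: Q = 1633.0363.
dQ/dM = 34.377 − 0.3414M = 14.23440.
η = (dQ/dM)·(M/Q) = 14.23440 × (59/1633.0363) = 0.514.

0.514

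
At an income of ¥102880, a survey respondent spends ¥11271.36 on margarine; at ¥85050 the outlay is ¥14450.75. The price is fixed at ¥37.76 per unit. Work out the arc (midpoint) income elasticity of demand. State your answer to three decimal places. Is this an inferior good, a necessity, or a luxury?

With a constant price, Q₁ = 11271.36/37.76 = 298.500 and Q₂ = 14450.75/37.76 = 382.700 (equivalently, work directly with expenditure since P cancels).
Midpoint %ΔQ = (14450.75 − 11271.36)/12861.06 = 0.24721; midpoint %ΔI = (85050 − 102880)/93965 = -0.18975.
η = 0.24721 / -0.18975 = -1.303.
η < 0 ⇒ inferior good.

-1.303 (inferior good)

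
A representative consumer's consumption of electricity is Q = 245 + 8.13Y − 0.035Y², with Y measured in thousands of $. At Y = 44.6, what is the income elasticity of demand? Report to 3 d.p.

At Y = 44.6: Q = 537.9774.
dQ/dY = 8.13 − 0.07Y = 5.00800.
η = (dQ/dY)·(Y/Q) = 5.00800 × (44.6/537.9774) = 0.415.

0.415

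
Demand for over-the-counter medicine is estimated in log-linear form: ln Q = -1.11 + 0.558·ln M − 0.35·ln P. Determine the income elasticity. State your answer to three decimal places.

0.558

In a log-linear demand, the coefficient on ln M is the income elasticity.
So η = 0.558.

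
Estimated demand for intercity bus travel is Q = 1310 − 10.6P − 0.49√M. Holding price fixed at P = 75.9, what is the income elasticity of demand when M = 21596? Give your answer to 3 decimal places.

At P = 75.9, M = 21596: Q = 433.452.
Holding P constant, ∂Q/∂M = -0.49/(2√M) = -0.00166717.
η_M = (∂Q/∂M)·(M/Q) = -0.00166717 × (21596/433.452) = -0.083.

-0.083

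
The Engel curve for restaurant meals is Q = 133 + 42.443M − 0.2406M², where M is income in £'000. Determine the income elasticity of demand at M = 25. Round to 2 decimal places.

At M = 25: Q = 1043.7000.
dQ/dM = 42.443 − 0.4812M = 30.41300.
η = (dQ/dM)·(M/Q) = 30.41300 × (25/1043.7000) = 0.73.

0.73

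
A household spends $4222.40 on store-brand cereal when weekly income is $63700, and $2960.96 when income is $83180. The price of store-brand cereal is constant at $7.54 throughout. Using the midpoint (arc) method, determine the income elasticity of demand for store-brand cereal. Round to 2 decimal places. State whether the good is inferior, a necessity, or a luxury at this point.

With a constant price, Q₁ = 4222.40/7.54 = 560.000 and Q₂ = 2960.96/7.54 = 392.700 (equivalently, work directly with expenditure since P cancels).
Midpoint %ΔQ = (2960.96 − 4222.40)/3591.68 = -0.35121; midpoint %ΔI = (83180 − 63700)/73440 = 0.26525.
η = -0.35121 / 0.26525 = -1.32.
η < 0 ⇒ inferior good.

-1.32 (inferior good)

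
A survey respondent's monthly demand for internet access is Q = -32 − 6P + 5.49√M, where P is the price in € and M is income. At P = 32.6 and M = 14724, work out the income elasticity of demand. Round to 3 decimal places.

0.759

At P = 32.6, M = 14724: Q = 438.570.
Holding P constant, ∂Q/∂M = 5.49/(2√M) = 0.0226219.
η_M = (∂Q/∂M)·(M/Q) = 0.0226219 × (14724/438.570) = 0.759.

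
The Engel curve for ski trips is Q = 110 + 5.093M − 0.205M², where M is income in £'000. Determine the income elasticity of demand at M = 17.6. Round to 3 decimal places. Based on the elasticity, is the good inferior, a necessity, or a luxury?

-0.274 (inferior good)

At M = 17.6: Q = 136.1360.
dQ/dM = 5.093 − 0.41M = -2.12300.
η = (dQ/dM)·(M/Q) = -2.12300 × (17.6/136.1360) = -0.274.
η < 0 ⇒ inferior good.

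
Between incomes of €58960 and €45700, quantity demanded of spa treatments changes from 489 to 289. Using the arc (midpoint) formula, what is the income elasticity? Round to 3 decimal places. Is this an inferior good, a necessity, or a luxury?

2.029 (luxury)

ΔQ = 289 − 489 = -200; midpoint Q̄ = (489 + 289)/2 = 389.
ΔI = 45700 − 58960 = -13260; midpoint Ī = (58960 + 45700)/2 = 52330.
η = (ΔQ/Q̄) ÷ (ΔI/Ī) = (-200/389) ÷ (-13260/52330) = 2.029.
η > 1 ⇒ luxury.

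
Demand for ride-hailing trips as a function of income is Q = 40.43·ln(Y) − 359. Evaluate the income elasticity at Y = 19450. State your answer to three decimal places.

1.004

At Y = 19450: Q = 40.271.
dQ/dY = 40.43/Y = 0.00207866 at this income.
η = (dQ/dY)·(Y/Q) = 0.00207866 × (19450/40.271) = 1.004.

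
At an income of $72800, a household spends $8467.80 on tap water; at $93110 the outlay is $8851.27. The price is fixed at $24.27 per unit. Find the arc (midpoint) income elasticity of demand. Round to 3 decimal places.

With a constant price, Q₁ = 8467.80/24.27 = 348.900 and Q₂ = 8851.27/24.27 = 364.700 (equivalently, work directly with expenditure since P cancels).
Midpoint %ΔQ = (8851.27 − 8467.80)/8659.54 = 0.04428; midpoint %ΔI = (93110 − 72800)/82955 = 0.24483.
η = 0.04428 / 0.24483 = 0.181.

0.181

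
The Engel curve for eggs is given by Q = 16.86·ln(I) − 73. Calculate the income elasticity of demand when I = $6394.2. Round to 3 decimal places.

At I = 6394.2: Q = 74.747.
dQ/dI = 16.86/I = 0.00263676 at this income.
η = (dQ/dI)·(I/Q) = 0.00263676 × (6394.2/74.747) = 0.226.

0.226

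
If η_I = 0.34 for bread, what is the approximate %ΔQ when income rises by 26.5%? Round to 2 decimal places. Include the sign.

%ΔQ ≈ η × %ΔI = 0.34 × 26.5% = 9.01%.

9.01%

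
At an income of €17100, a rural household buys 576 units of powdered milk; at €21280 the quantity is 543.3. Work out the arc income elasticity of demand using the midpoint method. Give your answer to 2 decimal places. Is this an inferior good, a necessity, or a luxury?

ΔQ = 543.3 − 576 = -32.7; midpoint Q̄ = (576 + 543.3)/2 = 559.65.
ΔI = 21280 − 17100 = 4180; midpoint Ī = (17100 + 21280)/2 = 19190.
η = (ΔQ/Q̄) ÷ (ΔI/Ī) = (-32.7/559.65) ÷ (4180/19190) = -0.27.
η < 0 ⇒ inferior good.

-0.27 (inferior good)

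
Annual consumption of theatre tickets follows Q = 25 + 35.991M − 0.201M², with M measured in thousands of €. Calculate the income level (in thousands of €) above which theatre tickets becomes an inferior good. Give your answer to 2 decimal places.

dQ/dM = 35.991 − 0.402M.
The good is inferior where dQ/dM < 0. Setting dQ/dM = 0 gives M = 35.991 / 0.402 = 89.53.

89.53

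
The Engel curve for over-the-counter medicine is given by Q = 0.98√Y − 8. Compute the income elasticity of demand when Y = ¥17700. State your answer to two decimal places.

0.53

At Y = 17700: Q = 122.381.
dQ/dY = 0.98/(2√Y) = 0.00368307 at this income.
η = (dQ/dY)·(Y/Q) = 0.00368307 × (17700/122.381) = 0.53.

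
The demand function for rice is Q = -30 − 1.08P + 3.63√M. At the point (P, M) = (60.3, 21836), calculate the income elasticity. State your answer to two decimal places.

At P = 60.3, M = 21836: Q = 441.281.
Holding P constant, ∂Q/∂M = 3.63/(2√M) = 0.0122826.
η_M = (∂Q/∂M)·(M/Q) = 0.0122826 × (21836/441.281) = 0.61.

0.61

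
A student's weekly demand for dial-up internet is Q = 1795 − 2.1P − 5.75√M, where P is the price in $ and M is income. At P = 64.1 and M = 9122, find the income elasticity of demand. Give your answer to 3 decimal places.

-0.247

At P = 64.1, M = 9122: Q = 1111.212.
Holding P constant, ∂Q/∂M = -5.75/(2√M) = -0.0301018.
η_M = (∂Q/∂M)·(M/Q) = -0.0301018 × (9122/1111.212) = -0.247.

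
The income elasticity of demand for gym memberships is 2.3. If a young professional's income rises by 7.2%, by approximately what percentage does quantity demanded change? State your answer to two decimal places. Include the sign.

%ΔQ ≈ η × %ΔI = 2.3 × 7.2% = 16.56%.

16.56%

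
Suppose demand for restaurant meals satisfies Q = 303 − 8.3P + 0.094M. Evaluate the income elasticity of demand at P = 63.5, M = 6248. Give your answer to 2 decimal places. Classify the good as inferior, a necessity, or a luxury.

At P = 63.5, M = 6248: Q = 363.262.
Holding P constant, ∂Q/∂M = 0.094.
η_M = (∂Q/∂M)·(M/Q) = 0.094 × (6248/363.262) = 1.62.
Since η > 1, this is a luxury.

1.62 (luxury)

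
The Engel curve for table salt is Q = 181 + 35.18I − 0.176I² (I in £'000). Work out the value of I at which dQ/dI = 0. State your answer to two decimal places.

99.94

dQ/dI = 35.18 − 0.352I.
The good is inferior where dQ/dI < 0. Setting dQ/dI = 0 gives I = 35.18 / 0.352 = 99.94.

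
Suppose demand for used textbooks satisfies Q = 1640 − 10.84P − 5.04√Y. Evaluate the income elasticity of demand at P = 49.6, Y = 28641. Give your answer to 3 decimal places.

-1.710

At P = 49.6, Y = 28641: Q = 249.384.
Holding P constant, ∂Q/∂Y = -5.04/(2√Y) = -0.0148904.
η_Y = (∂Q/∂Y)·(Y/Q) = -0.0148904 × (28641/249.384) = -1.710.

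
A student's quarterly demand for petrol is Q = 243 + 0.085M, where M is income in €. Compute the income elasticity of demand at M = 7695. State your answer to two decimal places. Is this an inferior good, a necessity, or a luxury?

0.73 (necessity)

At M = 7695: Q = 897.075.
dQ/dM = 0.085.
η = (dQ/dM)·(M/Q) = 0.085 × (7695/897.075) = 0.73.
Since 0 < η < 1, the good is a necessity.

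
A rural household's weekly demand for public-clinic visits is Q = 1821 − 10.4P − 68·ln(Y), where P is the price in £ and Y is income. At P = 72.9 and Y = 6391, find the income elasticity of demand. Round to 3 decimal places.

At P = 72.9, Y = 6391: Q = 466.980.
Holding P constant, ∂Q/∂Y = -68/Y = -0.01064.
η_Y = (∂Q/∂Y)·(Y/Q) = -0.01064 × (6391/466.980) = -0.146.

-0.146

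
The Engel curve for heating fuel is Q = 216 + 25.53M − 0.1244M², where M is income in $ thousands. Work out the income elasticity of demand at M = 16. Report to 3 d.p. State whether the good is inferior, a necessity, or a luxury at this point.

0.582 (necessity)

At M = 16: Q = 592.6336.
dQ/dM = 25.53 − 0.2488M = 21.54920.
η = (dQ/dM)·(M/Q) = 21.54920 × (16/592.6336) = 0.582.
0 < η < 1 ⇒ necessity.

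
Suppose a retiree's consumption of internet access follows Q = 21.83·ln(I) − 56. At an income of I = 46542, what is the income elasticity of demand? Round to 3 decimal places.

At I = 46542: Q = 178.631.
dQ/dI = 21.83/I = 0.000469039 at this income.
η = (dQ/dI)·(I/Q) = 0.000469039 × (46542/178.631) = 0.122.

0.122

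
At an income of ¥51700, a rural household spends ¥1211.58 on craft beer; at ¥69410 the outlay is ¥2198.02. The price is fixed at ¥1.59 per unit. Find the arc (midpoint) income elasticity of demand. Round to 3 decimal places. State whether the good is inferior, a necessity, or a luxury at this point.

With a constant price, Q₁ = 1211.58/1.59 = 762.000 and Q₂ = 2198.02/1.59 = 1382.403 (equivalently, work directly with expenditure since P cancels).
Midpoint %ΔQ = (2198.02 − 1211.58)/1704.80 = 0.57863; midpoint %ΔI = (69410 − 51700)/60555 = 0.29246.
η = 0.57863 / 0.29246 = 1.978.
η > 1 ⇒ luxury.

1.978 (luxury)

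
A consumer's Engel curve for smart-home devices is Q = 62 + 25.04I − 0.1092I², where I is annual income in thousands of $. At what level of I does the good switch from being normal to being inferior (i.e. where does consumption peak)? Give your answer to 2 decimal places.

dQ/dI = 25.04 − 0.2184I.
The good is inferior where dQ/dI < 0. Setting dQ/dI = 0 gives I = 25.04 / 0.2184 = 114.65.

114.65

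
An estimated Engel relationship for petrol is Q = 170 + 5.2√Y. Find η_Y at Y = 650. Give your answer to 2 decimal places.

At Y = 650: Q = 302.575.
dQ/dY = 5.2/(2√Y) = 0.10198 at this income.
η = (dQ/dY)·(Y/Q) = 0.10198 × (650/302.575) = 0.22.

0.22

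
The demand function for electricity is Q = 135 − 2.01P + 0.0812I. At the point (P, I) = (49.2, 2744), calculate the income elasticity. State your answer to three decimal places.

At P = 49.2, I = 2744: Q = 258.921.
Holding P constant, ∂Q/∂I = 0.0812.
η_I = (∂Q/∂I)·(I/Q) = 0.0812 × (2744/258.921) = 0.861.

0.861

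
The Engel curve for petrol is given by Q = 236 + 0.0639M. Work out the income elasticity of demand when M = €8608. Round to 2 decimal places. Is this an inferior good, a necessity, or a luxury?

At M = 8608: Q = 786.051.
dQ/dM = 0.0639.
η = (dQ/dM)·(M/Q) = 0.0639 × (8608/786.051) = 0.70.
Since 0 < η < 1, the good is a necessity.

0.70 (necessity)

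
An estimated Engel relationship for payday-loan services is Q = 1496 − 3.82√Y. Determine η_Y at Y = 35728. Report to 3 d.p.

-0.466

At Y = 35728: Q = 773.949.
dQ/dY = -3.82/(2√Y) = -0.0101048 at this income.
η = (dQ/dY)·(Y/Q) = -0.0101048 × (35728/773.949) = -0.466.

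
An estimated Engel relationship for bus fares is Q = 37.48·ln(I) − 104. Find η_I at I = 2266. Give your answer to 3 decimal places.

At I = 2266: Q = 185.562.
dQ/dI = 37.48/I = 0.0165402 at this income.
η = (dQ/dI)·(I/Q) = 0.0165402 × (2266/185.562) = 0.202.

0.202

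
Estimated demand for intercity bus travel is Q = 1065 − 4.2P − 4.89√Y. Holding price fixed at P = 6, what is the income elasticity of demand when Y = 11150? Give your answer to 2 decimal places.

-0.49

At P = 6, Y = 11150: Q = 523.447.
Holding P constant, ∂Q/∂Y = -4.89/(2√Y) = -0.0231548.
η_Y = (∂Q/∂Y)·(Y/Q) = -0.0231548 × (11150/523.447) = -0.49.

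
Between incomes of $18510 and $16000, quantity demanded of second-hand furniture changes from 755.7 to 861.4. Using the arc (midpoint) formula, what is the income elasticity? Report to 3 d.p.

-0.899

ΔQ = 861.4 − 755.7 = 105.7; midpoint Q̄ = (755.7 + 861.4)/2 = 808.55.
ΔI = 16000 − 18510 = -2510; midpoint Ī = (18510 + 16000)/2 = 17255.
η = (ΔQ/Q̄) ÷ (ΔI/Ī) = (105.7/808.55) ÷ (-2510/17255) = -0.899.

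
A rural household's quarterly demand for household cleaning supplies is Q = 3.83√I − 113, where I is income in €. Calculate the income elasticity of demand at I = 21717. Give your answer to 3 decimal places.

At I = 21717: Q = 451.415.
dQ/dI = 3.83/(2√I) = 0.0129948 at this income.
η = (dQ/dI)·(I/Q) = 0.0129948 × (21717/451.415) = 0.625.

0.625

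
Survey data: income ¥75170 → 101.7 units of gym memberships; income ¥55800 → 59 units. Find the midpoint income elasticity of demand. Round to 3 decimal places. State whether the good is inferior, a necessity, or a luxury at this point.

ΔQ = 59 − 101.7 = -42.7; midpoint Q̄ = (101.7 + 59)/2 = 80.35.
ΔI = 55800 − 75170 = -19370; midpoint Ī = (75170 + 55800)/2 = 65485.
η = (ΔQ/Q̄) ÷ (ΔI/Ī) = (-42.7/80.35) ÷ (-19370/65485) = 1.797.
η > 1 ⇒ luxury.

1.797 (luxury)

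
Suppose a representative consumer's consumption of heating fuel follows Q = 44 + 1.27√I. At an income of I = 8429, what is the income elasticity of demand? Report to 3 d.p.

At I = 8429: Q = 160.598.
dQ/dI = 1.27/(2√I) = 0.00691649 at this income.
η = (dQ/dI)·(I/Q) = 0.00691649 × (8429/160.598) = 0.363.

0.363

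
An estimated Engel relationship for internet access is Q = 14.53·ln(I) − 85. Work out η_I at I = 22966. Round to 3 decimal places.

At I = 22966: Q = 60.907.
dQ/dI = 14.53/I = 0.000632674 at this income.
η = (dQ/dI)·(I/Q) = 0.000632674 × (22966/60.907) = 0.239.

0.239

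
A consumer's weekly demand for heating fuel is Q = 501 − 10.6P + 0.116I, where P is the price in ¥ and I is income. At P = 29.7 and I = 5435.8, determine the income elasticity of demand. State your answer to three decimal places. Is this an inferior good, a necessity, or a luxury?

0.772 (necessity)

At P = 29.7, I = 5435.8: Q = 816.733.
Holding P constant, ∂Q/∂I = 0.116.
η_I = (∂Q/∂I)·(I/Q) = 0.116 × (5435.8/816.733) = 0.772.
Since 0 < η < 1, this is a necessity.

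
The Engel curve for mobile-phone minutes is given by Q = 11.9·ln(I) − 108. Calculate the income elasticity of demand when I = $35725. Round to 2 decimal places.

At I = 35725: Q = 16.755.
dQ/dI = 11.9/I = 0.0003331 at this income.
η = (dQ/dI)·(I/Q) = 0.0003331 × (35725/16.755) = 0.71.

0.71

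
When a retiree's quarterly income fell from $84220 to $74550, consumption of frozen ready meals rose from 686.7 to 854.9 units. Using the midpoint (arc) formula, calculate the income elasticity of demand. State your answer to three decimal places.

-1.791

ΔQ = 854.9 − 686.7 = 168.2; midpoint Q̄ = (686.7 + 854.9)/2 = 770.8.
ΔI = 74550 − 84220 = -9670; midpoint Ī = (84220 + 74550)/2 = 79385.
η = (ΔQ/Q̄) ÷ (ΔI/Ī) = (168.2/770.8) ÷ (-9670/79385) = -1.791.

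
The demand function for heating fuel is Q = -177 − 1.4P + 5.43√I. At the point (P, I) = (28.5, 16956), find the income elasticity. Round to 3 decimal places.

At P = 28.5, I = 16956: Q = 490.169.
Holding P constant, ∂Q/∂I = 5.43/(2√I) = 0.0208501.
η_I = (∂Q/∂I)·(I/Q) = 0.0208501 × (16956/490.169) = 0.721.

0.721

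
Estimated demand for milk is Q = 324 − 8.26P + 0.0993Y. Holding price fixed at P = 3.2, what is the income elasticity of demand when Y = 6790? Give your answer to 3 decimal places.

At P = 3.2, Y = 6790: Q = 971.815.
Holding P constant, ∂Q/∂Y = 0.0993.
η_Y = (∂Q/∂Y)·(Y/Q) = 0.0993 × (6790/971.815) = 0.694.

0.694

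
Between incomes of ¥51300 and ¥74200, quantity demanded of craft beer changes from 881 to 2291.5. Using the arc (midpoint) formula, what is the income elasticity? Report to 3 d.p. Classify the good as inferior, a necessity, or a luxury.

ΔQ = 2291.5 − 881 = 1410.5; midpoint Q̄ = (881 + 2291.5)/2 = 1586.25.
ΔI = 74200 − 51300 = 22900; midpoint Ī = (51300 + 74200)/2 = 62750.
η = (ΔQ/Q̄) ÷ (ΔI/Ī) = (1410.5/1586.25) ÷ (22900/62750) = 2.437.
η > 1 ⇒ luxury.

2.437 (luxury)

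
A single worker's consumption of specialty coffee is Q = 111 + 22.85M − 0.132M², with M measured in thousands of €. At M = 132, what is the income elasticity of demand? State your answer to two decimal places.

At M = 132: Q = 827.2320.
dQ/dM = 22.85 − 0.264M = -11.99800.
η = (dQ/dM)·(M/Q) = -11.99800 × (132/827.2320) = -1.91.

-1.91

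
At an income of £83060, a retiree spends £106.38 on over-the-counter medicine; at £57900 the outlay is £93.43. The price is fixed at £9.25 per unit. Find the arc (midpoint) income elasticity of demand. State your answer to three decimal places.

With a constant price, Q₁ = 106.38/9.25 = 11.501 and Q₂ = 93.43/9.25 = 10.101 (equivalently, work directly with expenditure since P cancels).
Midpoint %ΔQ = (93.43 − 106.38)/99.91 = -0.12962; midpoint %ΔI = (57900 − 83060)/70480 = -0.35698.
η = -0.12962 / -0.35698 = 0.363.

0.363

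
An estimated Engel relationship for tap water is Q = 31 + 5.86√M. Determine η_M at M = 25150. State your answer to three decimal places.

0.484

At M = 25150: Q = 960.323.
dQ/dM = 5.86/(2√M) = 0.0184756 at this income.
η = (dQ/dM)·(M/Q) = 0.0184756 × (25150/960.323) = 0.484.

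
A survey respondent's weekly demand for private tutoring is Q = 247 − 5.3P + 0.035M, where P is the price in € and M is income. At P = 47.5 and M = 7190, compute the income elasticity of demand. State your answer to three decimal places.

1.019

At P = 47.5, M = 7190: Q = 246.900.
Holding P constant, ∂Q/∂M = 0.035.
η_M = (∂Q/∂M)·(M/Q) = 0.035 × (7190/246.900) = 1.019.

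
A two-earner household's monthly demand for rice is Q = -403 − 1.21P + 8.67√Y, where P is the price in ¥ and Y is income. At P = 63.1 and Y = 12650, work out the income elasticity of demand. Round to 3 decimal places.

0.983

At P = 63.1, Y = 12650: Q = 495.783.
Holding P constant, ∂Q/∂Y = 8.67/(2√Y) = 0.0385429.
η_Y = (∂Q/∂Y)·(Y/Q) = 0.0385429 × (12650/495.783) = 0.983.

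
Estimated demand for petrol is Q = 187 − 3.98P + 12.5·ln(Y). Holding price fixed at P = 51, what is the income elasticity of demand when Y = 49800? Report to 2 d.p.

0.10

At P = 51, Y = 49800: Q = 119.217.
Holding P constant, ∂Q/∂Y = 12.5/Y = 0.000251004.
η_Y = (∂Q/∂Y)·(Y/Q) = 0.000251004 × (49800/119.217) = 0.10.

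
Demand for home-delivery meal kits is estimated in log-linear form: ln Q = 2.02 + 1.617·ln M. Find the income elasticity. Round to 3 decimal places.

1.617

In a log-linear demand, the coefficient on ln M is the income elasticity.
So η = 1.617.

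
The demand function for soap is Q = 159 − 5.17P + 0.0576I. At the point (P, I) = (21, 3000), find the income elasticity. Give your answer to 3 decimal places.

0.774

At P = 21, I = 3000: Q = 223.230.
Holding P constant, ∂Q/∂I = 0.0576.
η_I = (∂Q/∂I)·(I/Q) = 0.0576 × (3000/223.230) = 0.774.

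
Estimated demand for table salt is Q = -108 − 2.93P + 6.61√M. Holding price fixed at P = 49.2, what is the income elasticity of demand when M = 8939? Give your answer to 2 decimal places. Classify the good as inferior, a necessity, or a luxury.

At P = 49.2, M = 8939: Q = 372.795.
Holding P constant, ∂Q/∂M = 6.61/(2√M) = 0.0349564.
η_M = (∂Q/∂M)·(M/Q) = 0.0349564 × (8939/372.795) = 0.84.
Since 0 < η < 1, this is a necessity.

0.84 (necessity)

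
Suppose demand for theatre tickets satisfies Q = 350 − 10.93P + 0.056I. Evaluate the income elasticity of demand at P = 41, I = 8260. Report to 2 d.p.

1.27

At P = 41, I = 8260: Q = 364.430.
Holding P constant, ∂Q/∂I = 0.056.
η_I = (∂Q/∂I)·(I/Q) = 0.056 × (8260/364.430) = 1.27.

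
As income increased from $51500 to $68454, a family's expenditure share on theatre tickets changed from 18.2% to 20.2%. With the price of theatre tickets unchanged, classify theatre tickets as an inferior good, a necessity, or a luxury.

luxury

The budget share rises as income rises, so η > 1.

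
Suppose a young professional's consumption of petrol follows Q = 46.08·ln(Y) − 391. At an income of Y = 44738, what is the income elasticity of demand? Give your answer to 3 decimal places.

At Y = 44738: Q = 102.451.
dQ/dY = 46.08/Y = 0.00103 at this income.
η = (dQ/dY)·(Y/Q) = 0.00103 × (44738/102.451) = 0.450.

0.450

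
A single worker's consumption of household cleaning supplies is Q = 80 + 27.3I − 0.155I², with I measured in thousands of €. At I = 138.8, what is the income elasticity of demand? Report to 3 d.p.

At I = 138.8: Q = 883.0968.
dQ/dI = 27.3 − 0.31I = -15.72800.
η = (dQ/dI)·(I/Q) = -15.72800 × (138.8/883.0968) = -2.472.

-2.472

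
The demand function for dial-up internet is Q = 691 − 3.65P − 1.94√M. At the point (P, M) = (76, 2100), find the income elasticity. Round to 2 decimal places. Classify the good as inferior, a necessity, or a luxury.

At P = 76, M = 2100: Q = 324.698.
Holding P constant, ∂Q/∂M = -1.94/(2√M) = -0.0211671.
η_M = (∂Q/∂M)·(M/Q) = -0.0211671 × (2100/324.698) = -0.14.
Since η < 0, this is an inferior good.

-0.14 (inferior good)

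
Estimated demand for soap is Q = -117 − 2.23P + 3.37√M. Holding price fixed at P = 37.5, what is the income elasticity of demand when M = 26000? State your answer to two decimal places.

0.79

At P = 37.5, M = 26000: Q = 342.771.
Holding P constant, ∂Q/∂M = 3.37/(2√M) = 0.0104499.
η_M = (∂Q/∂M)·(M/Q) = 0.0104499 × (26000/342.771) = 0.79.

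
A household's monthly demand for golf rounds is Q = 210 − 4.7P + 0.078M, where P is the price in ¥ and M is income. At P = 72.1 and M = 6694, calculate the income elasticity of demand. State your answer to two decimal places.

At P = 72.1, M = 6694: Q = 393.262.
Holding P constant, ∂Q/∂M = 0.078.
η_M = (∂Q/∂M)·(M/Q) = 0.078 × (6694/393.262) = 1.33.

1.33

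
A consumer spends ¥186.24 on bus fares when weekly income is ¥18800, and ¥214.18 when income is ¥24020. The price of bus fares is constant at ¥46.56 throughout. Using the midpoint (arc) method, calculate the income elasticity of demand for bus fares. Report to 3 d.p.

0.572

With a constant price, Q₁ = 186.24/46.56 = 4.000 and Q₂ = 214.18/46.56 = 4.600 (equivalently, work directly with expenditure since P cancels).
Midpoint %ΔQ = (214.18 − 186.24)/200.21 = 0.13955; midpoint %ΔI = (24020 − 18800)/21410 = 0.24381.
η = 0.13955 / 0.24381 = 0.572.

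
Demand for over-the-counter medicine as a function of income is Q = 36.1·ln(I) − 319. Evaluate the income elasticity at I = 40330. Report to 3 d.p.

At I = 40330: Q = 63.835.
dQ/dI = 36.1/I = 0.000895115 at this income.
η = (dQ/dI)·(I/Q) = 0.000895115 × (40330/63.835) = 0.566.

0.566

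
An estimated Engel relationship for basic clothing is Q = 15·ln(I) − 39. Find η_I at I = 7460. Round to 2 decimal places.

At I = 7460: Q = 94.760.
dQ/dI = 15/I = 0.00201072 at this income.
η = (dQ/dI)·(I/Q) = 0.00201072 × (7460/94.760) = 0.16.

0.16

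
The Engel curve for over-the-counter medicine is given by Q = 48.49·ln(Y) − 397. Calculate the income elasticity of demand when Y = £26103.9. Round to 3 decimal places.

0.504

At Y = 26103.9: Q = 96.136.
dQ/dY = 48.49/Y = 0.00185758 at this income.
η = (dQ/dY)·(Y/Q) = 0.00185758 × (26103.9/96.136) = 0.504.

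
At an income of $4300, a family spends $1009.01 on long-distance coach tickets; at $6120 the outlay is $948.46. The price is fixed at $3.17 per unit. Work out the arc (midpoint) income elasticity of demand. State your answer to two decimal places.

-0.18

With a constant price, Q₁ = 1009.01/3.17 = 318.300 and Q₂ = 948.46/3.17 = 299.199 (equivalently, work directly with expenditure since P cancels).
Midpoint %ΔQ = (948.46 − 1009.01)/978.74 = -0.06187; midpoint %ΔI = (6120 − 4300)/5210 = 0.34933.
η = -0.06187 / 0.34933 = -0.18.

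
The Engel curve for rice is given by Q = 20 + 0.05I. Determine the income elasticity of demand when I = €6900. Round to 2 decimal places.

At I = 6900: Q = 365.000.
dQ/dI = 0.05.
η = (dQ/dI)·(I/Q) = 0.05 × (6900/365.000) = 0.95.

0.95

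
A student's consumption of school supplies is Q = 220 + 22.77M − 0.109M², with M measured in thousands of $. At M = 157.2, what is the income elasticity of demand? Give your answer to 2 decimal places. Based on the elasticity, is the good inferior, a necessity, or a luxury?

At M = 157.2: Q = 1105.8534.
dQ/dM = 22.77 − 0.218M = -11.49960.
η = (dQ/dM)·(M/Q) = -11.49960 × (157.2/1105.8534) = -1.63.
η < 0 ⇒ inferior good.

-1.63 (inferior good)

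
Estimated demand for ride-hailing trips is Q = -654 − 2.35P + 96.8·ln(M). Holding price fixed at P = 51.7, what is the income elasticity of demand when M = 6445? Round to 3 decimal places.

1.316

At P = 51.7, M = 6445: Q = 73.544.
Holding P constant, ∂Q/∂M = 96.8/M = 0.0150194.
η_M = (∂Q/∂M)·(M/Q) = 0.0150194 × (6445/73.544) = 1.316.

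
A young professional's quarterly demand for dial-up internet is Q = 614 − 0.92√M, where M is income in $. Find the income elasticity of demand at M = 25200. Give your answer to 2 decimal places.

At M = 25200: Q = 467.955.
dQ/dM = -0.92/(2√M) = -0.00289773 at this income.
η = (dQ/dM)·(M/Q) = -0.00289773 × (25200/467.955) = -0.16.

-0.16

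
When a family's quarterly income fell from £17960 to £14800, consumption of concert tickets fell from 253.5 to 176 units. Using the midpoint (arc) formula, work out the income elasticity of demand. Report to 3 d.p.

ΔQ = 176 − 253.5 = -77.5; midpoint Q̄ = (253.5 + 176)/2 = 214.75.
ΔI = 14800 − 17960 = -3160; midpoint Ī = (17960 + 14800)/2 = 16380.
η = (ΔQ/Q̄) ÷ (ΔI/Ī) = (-77.5/214.75) ÷ (-3160/16380) = 1.871.

1.871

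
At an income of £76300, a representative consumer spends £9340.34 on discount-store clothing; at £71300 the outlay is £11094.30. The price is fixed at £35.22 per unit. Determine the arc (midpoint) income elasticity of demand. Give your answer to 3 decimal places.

-2.534

With a constant price, Q₁ = 9340.34/35.22 = 265.200 and Q₂ = 11094.30/35.22 = 315.000 (equivalently, work directly with expenditure since P cancels).
Midpoint %ΔQ = (11094.30 − 9340.34)/10217.32 = 0.17167; midpoint %ΔI = (71300 − 76300)/73800 = -0.06775.
η = 0.17167 / -0.06775 = -2.534.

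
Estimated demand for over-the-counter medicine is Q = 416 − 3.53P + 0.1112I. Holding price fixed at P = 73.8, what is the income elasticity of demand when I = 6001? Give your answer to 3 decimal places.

0.811

At P = 73.8, I = 6001: Q = 822.797.
Holding P constant, ∂Q/∂I = 0.1112.
η_I = (∂Q/∂I)·(I/Q) = 0.1112 × (6001/822.797) = 0.811.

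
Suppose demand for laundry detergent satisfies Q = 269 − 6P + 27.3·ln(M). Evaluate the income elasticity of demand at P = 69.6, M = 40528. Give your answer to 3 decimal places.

0.194

At P = 69.6, M = 40528: Q = 141.046.
Holding P constant, ∂Q/∂M = 27.3/M = 0.000673608.
η_M = (∂Q/∂M)·(M/Q) = 0.000673608 × (40528/141.046) = 0.194.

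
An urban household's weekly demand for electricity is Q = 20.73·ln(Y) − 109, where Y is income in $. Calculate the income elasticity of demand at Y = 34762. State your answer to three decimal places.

At Y = 34762: Q = 107.759.
dQ/dY = 20.73/Y = 0.000596341 at this income.
η = (dQ/dY)·(Y/Q) = 0.000596341 × (34762/107.759) = 0.192.

0.192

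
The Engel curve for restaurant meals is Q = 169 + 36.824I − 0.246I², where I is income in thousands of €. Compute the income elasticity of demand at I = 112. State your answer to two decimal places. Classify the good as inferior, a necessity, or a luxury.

-1.70 (inferior good)

At I = 112: Q = 1207.4640.
dQ/dI = 36.824 − 0.492I = -18.28000.
η = (dQ/dI)·(I/Q) = -18.28000 × (112/1207.4640) = -1.70.
η < 0 ⇒ inferior good.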